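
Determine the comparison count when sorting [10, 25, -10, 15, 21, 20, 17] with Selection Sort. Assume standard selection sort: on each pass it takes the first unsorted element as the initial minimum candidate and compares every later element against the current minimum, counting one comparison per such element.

Pass 1: scan indices 1..6 for the minimum = 6 comparison(s); min is -10, place at index 0 -> [-10, 25, 10, 15, 21, 20, 17]
Pass 2: scan indices 2..6 for the minimum = 5 comparison(s); min is 10, place at index 1 -> [-10, 10, 25, 15, 21, 20, 17]
Pass 3: scan indices 3..6 for the minimum = 4 comparison(s); min is 15, place at index 2 -> [-10, 10, 15, 25, 21, 20, 17]
Pass 4: scan indices 4..6 for the minimum = 3 comparison(s); min is 17, place at index 3 -> [-10, 10, 15, 17, 21, 20, 25]
Pass 5: scan indices 5..6 for the minimum = 2 comparison(s); min is 20, place at index 4 -> [-10, 10, 15, 17, 20, 21, 25]
Pass 6: scan indices 6..6 for the minimum = 1 comparison(s); min is 21, place at index 5 -> [-10, 10, 15, 17, 20, 21, 25]
Selection sort always scans the whole unsorted suffix, so the count is (n-1) + (n-2) + ... + 1 = n(n-1)/2 = 7*6/2 = 21 regardless of the input order.
Total comparisons: 6 + 5 + 4 + 3 + 2 + 1 = 21


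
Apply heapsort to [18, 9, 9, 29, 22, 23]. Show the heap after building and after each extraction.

Build heap: [29, 22, 23, 9, 18, 9]
Extract 29: [23, 22, 9, 9, 18, 29]
Extract 23: [22, 18, 9, 9, 23, 29]
Extract 22: [18, 9, 9, 22, 23, 29]
Extract 18: [9, 9, 18, 22, 23, 29]
Extract 9: [9, 9, 18, 22, 23, 29]


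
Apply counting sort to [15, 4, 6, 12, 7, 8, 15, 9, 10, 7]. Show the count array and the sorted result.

Count array: [0, 0, 0, 0, 1, 0, 1, 2, 1, 1, 1, 0, 1, 0, 0, 2]
(count[i] = number of elements equal to i)
Cumulative count: [0, 0, 0, 0, 1, 1, 2, 4, 5, 6, 7, 7, 8, 8, 8, 10]
Sorted: [4, 6, 7, 7, 8, 9, 10, 12, 15, 15]


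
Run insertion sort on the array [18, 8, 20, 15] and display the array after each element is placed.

First element 18 is already 'sorted'
Insert 8: shifted 1 elements -> [8, 18, 20, 15]
Insert 20: shifted 0 elements -> [8, 18, 20, 15]
Insert 15: shifted 2 elements -> [8, 15, 18, 20]


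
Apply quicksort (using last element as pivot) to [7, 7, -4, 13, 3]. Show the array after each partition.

Partition 1: pivot=3 at index 1 -> [-4, 3, 7, 13, 7]
Partition 2: pivot=7 at index 3 -> [-4, 3, 7, 7, 13]


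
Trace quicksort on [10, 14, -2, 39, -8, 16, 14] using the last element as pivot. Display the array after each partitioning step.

Partition 1: pivot=14 at index 4 -> [10, 14, -2, -8, 14, 16, 39]
Partition 2: pivot=-8 at index 0 -> [-8, 14, -2, 10, 14, 16, 39]
Partition 3: pivot=10 at index 2 -> [-8, -2, 10, 14, 14, 16, 39]
Partition 4: pivot=39 at index 6 -> [-8, -2, 10, 14, 14, 16, 39]


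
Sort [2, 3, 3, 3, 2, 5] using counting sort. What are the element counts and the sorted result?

Count array: [0, 0, 2, 3, 0, 1]
(count[i] = number of elements equal to i)
Cumulative count: [0, 0, 2, 5, 5, 6]
Sorted: [2, 2, 3, 3, 3, 5]


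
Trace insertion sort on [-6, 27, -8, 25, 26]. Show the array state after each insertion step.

First element -6 is already 'sorted'
Insert 27: shifted 0 elements -> [-6, 27, -8, 25, 26]
Insert -8: shifted 2 elements -> [-8, -6, 27, 25, 26]
Insert 25: shifted 1 elements -> [-8, -6, 25, 27, 26]
Insert 26: shifted 1 elements -> [-8, -6, 25, 26, 27]


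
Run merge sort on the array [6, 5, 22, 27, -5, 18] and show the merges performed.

Divide and conquer:
  Merge [5] + [22] -> [5, 22]
  Merge [6] + [5, 22] -> [5, 6, 22]
  Merge [-5] + [18] -> [-5, 18]
  Merge [27] + [-5, 18] -> [-5, 18, 27]
  Merge [5, 6, 22] + [-5, 18, 27] -> [-5, 5, 6, 18, 22, 27]


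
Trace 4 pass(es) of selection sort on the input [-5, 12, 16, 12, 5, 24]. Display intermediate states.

Pass 1: Select minimum -5 at index 0, swap -> [-5, 12, 16, 12, 5, 24]
Pass 2: Select minimum 5 at index 4, swap -> [-5, 5, 16, 12, 12, 24]
Pass 3: Select minimum 12 at index 3, swap -> [-5, 5, 12, 16, 12, 24]
Pass 4: Select minimum 12 at index 4, swap -> [-5, 5, 12, 12, 16, 24]


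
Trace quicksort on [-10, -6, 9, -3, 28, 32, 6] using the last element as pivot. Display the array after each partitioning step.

Partition 1: pivot=6 at index 3 -> [-10, -6, -3, 6, 28, 32, 9]
Partition 2: pivot=-3 at index 2 -> [-10, -6, -3, 6, 28, 32, 9]
Partition 3: pivot=-6 at index 1 -> [-10, -6, -3, 6, 28, 32, 9]
Partition 4: pivot=9 at index 4 -> [-10, -6, -3, 6, 9, 32, 28]
Partition 5: pivot=28 at index 5 -> [-10, -6, -3, 6, 9, 28, 32]


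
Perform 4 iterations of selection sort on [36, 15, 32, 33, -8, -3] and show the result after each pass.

Pass 1: Select minimum -8 at index 4, swap -> [-8, 15, 32, 33, 36, -3]
Pass 2: Select minimum -3 at index 5, swap -> [-8, -3, 32, 33, 36, 15]
Pass 3: Select minimum 15 at index 5, swap -> [-8, -3, 15, 33, 36, 32]
Pass 4: Select minimum 32 at index 5, swap -> [-8, -3, 15, 32, 36, 33]


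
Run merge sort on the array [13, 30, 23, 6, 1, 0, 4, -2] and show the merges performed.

Divide and conquer:
  Merge [13] + [30] -> [13, 30]
  Merge [23] + [6] -> [6, 23]
  Merge [13, 30] + [6, 23] -> [6, 13, 23, 30]
  Merge [1] + [0] -> [0, 1]
  Merge [4] + [-2] -> [-2, 4]
  Merge [0, 1] + [-2, 4] -> [-2, 0, 1, 4]
  Merge [6, 13, 23, 30] + [-2, 0, 1, 4] -> [-2, 0, 1, 4, 6, 13, 23, 30]


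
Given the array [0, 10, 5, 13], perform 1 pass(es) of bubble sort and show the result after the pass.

After pass 1: [0, 5, 10, 13] (1 swaps)
Total swaps: 1


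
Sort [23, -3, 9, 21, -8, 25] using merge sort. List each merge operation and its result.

Divide and conquer:
  Merge [-3] + [9] -> [-3, 9]
  Merge [23] + [-3, 9] -> [-3, 9, 23]
  Merge [-8] + [25] -> [-8, 25]
  Merge [21] + [-8, 25] -> [-8, 21, 25]
  Merge [-3, 9, 23] + [-8, 21, 25] -> [-8, -3, 9, 21, 23, 25]


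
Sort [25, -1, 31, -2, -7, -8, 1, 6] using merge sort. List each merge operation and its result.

Divide and conquer:
  Merge [25] + [-1] -> [-1, 25]
  Merge [31] + [-2] -> [-2, 31]
  Merge [-1, 25] + [-2, 31] -> [-2, -1, 25, 31]
  Merge [-7] + [-8] -> [-8, -7]
  Merge [1] + [6] -> [1, 6]
  Merge [-8, -7] + [1, 6] -> [-8, -7, 1, 6]
  Merge [-2, -1, 25, 31] + [-8, -7, 1, 6] -> [-8, -7, -2, -1, 1, 6, 25, 31]


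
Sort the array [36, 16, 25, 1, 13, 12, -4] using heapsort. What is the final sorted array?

Build heap: [36, 16, 25, 1, 13, 12, -4]
Extract 36: [25, 16, 12, 1, 13, -4, 36]
Extract 25: [16, 13, 12, 1, -4, 25, 36]
Extract 16: [13, 1, 12, -4, 16, 25, 36]
Extract 13: [12, 1, -4, 13, 16, 25, 36]
Extract 12: [1, -4, 12, 13, 16, 25, 36]
Extract 1: [-4, 1, 12, 13, 16, 25, 36]


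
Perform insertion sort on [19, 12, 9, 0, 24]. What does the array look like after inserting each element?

First element 19 is already 'sorted'
Insert 12: shifted 1 elements -> [12, 19, 9, 0, 24]
Insert 9: shifted 2 elements -> [9, 12, 19, 0, 24]
Insert 0: shifted 3 elements -> [0, 9, 12, 19, 24]
Insert 24: shifted 0 elements -> [0, 9, 12, 19, 24]


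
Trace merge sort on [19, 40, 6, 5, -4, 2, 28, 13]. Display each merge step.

Divide and conquer:
  Merge [19] + [40] -> [19, 40]
  Merge [6] + [5] -> [5, 6]
  Merge [19, 40] + [5, 6] -> [5, 6, 19, 40]
  Merge [-4] + [2] -> [-4, 2]
  Merge [28] + [13] -> [13, 28]
  Merge [-4, 2] + [13, 28] -> [-4, 2, 13, 28]
  Merge [5, 6, 19, 40] + [-4, 2, 13, 28] -> [-4, 2, 5, 6, 13, 19, 28, 40]


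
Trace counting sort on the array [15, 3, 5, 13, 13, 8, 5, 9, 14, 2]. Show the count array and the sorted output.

Count array: [0, 0, 1, 1, 0, 2, 0, 0, 1, 1, 0, 0, 0, 2, 1, 1]
(count[i] = number of elements equal to i)
Cumulative count: [0, 0, 1, 2, 2, 4, 4, 4, 5, 6, 6, 6, 6, 8, 9, 10]
Sorted: [2, 3, 5, 5, 8, 9, 13, 13, 14, 15]


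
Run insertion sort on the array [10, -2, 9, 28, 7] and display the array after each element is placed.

First element 10 is already 'sorted'
Insert -2: shifted 1 elements -> [-2, 10, 9, 28, 7]
Insert 9: shifted 1 elements -> [-2, 9, 10, 28, 7]
Insert 28: shifted 0 elements -> [-2, 9, 10, 28, 7]
Insert 7: shifted 3 elements -> [-2, 7, 9, 10, 28]


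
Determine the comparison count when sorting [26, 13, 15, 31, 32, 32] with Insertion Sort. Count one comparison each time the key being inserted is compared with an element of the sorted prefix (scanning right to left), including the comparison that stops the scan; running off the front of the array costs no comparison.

Insert 13: 26 > 13 (shift), reached front = 1 comparison(s) -> [13, 26, 15, 31, 32, 32]
Insert 15: 26 > 15 (shift), 13 <= 15 (stop) = 2 comparison(s) -> [13, 15, 26, 31, 32, 32]
Insert 31: 26 <= 31 (stop) = 1 comparison(s) -> [13, 15, 26, 31, 32, 32]
Insert 32: 31 <= 32 (stop) = 1 comparison(s) -> [13, 15, 26, 31, 32, 32]
Insert 32: 32 <= 32 (stop) = 1 comparison(s) -> [13, 15, 26, 31, 32, 32]
Total comparisons: 1 + 2 + 1 + 1 + 1 = 6


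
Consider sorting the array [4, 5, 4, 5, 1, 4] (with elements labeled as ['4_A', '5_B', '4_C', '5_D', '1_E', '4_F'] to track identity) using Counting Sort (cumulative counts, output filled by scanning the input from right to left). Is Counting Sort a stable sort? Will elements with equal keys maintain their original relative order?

Trace Counting Sort on the labeled array (the key is the number; the letter only tracks identity):
  Counts for values 0..5: [0, 1, 0, 0, 3, 2]
  Cumulative counts: [0, 1, 1, 1, 4, 6]
  Scan right to left: place 4_F at output index 3
  Scan right to left: place 1_E at output index 0
  Scan right to left: place 5_D at output index 5
  Scan right to left: place 4_C at output index 2
  Scan right to left: place 5_B at output index 4
  Scan right to left: place 4_A at output index 1
  Output: [1_E, 4_A, 4_C, 4_F, 5_B, 5_D]
Equal keys:
  value 4: originally 4_A, 4_C, 4_F; after sorting 4_A, 4_C, 4_F -> order preserved
  value 5: originally 5_B, 5_D; after sorting 5_B, 5_D -> order preserved
All equal keys kept their original relative order. Counting Sort is stable: scanning the input right to left with decreasing cumulative counts places later duplicates at later output positions.
Answer: Stable


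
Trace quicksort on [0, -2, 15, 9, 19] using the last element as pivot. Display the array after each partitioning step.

Partition 1: pivot=19 at index 4 -> [0, -2, 15, 9, 19]
Partition 2: pivot=9 at index 2 -> [0, -2, 9, 15, 19]
Partition 3: pivot=-2 at index 0 -> [-2, 0, 9, 15, 19]


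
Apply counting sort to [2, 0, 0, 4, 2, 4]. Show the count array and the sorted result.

Count array: [2, 0, 2, 0, 2]
(count[i] = number of elements equal to i)
Cumulative count: [2, 2, 4, 4, 6]
Sorted: [0, 0, 2, 2, 4, 4]


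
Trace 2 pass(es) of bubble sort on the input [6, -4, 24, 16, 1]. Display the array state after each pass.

After pass 1: [-4, 6, 16, 1, 24] (3 swaps)
After pass 2: [-4, 6, 1, 16, 24] (1 swaps)
Total swaps: 4


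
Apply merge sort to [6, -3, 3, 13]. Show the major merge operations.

Divide and conquer:
  Merge [6] + [-3] -> [-3, 6]
  Merge [3] + [13] -> [3, 13]
  Merge [-3, 6] + [3, 13] -> [-3, 3, 6, 13]


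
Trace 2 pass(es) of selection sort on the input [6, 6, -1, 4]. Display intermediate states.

Pass 1: Select minimum -1 at index 2, swap -> [-1, 6, 6, 4]
Pass 2: Select minimum 4 at index 3, swap -> [-1, 4, 6, 6]


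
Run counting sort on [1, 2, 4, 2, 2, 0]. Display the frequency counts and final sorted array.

Count array: [1, 1, 3, 0, 1]
(count[i] = number of elements equal to i)
Cumulative count: [1, 2, 5, 5, 6]
Sorted: [0, 1, 2, 2, 2, 4]


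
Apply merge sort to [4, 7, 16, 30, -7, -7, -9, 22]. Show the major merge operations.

Divide and conquer:
  Merge [4] + [7] -> [4, 7]
  Merge [16] + [30] -> [16, 30]
  Merge [4, 7] + [16, 30] -> [4, 7, 16, 30]
  Merge [-7] + [-7] -> [-7, -7]
  Merge [-9] + [22] -> [-9, 22]
  Merge [-7, -7] + [-9, 22] -> [-9, -7, -7, 22]
  Merge [4, 7, 16, 30] + [-9, -7, -7, 22] -> [-9, -7, -7, 4, 7, 16, 22, 30]


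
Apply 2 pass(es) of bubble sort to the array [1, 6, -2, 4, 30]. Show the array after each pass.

After pass 1: [1, -2, 4, 6, 30] (2 swaps)
After pass 2: [-2, 1, 4, 6, 30] (1 swaps)
Total swaps: 3


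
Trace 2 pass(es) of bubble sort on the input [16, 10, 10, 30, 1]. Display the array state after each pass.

After pass 1: [10, 10, 16, 1, 30] (3 swaps)
After pass 2: [10, 10, 1, 16, 30] (1 swaps)
Total swaps: 4


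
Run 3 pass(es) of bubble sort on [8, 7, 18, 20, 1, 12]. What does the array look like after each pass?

After pass 1: [7, 8, 18, 1, 12, 20] (3 swaps)
After pass 2: [7, 8, 1, 12, 18, 20] (2 swaps)
After pass 3: [7, 1, 8, 12, 18, 20] (1 swaps)
Total swaps: 6


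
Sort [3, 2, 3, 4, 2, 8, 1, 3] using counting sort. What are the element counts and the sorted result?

Count array: [0, 1, 2, 3, 1, 0, 0, 0, 1]
(count[i] = number of elements equal to i)
Cumulative count: [0, 1, 3, 6, 7, 7, 7, 7, 8]
Sorted: [1, 2, 2, 3, 3, 3, 4, 8]


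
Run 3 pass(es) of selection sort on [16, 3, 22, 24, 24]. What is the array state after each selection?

Pass 1: Select minimum 3 at index 1, swap -> [3, 16, 22, 24, 24]
Pass 2: Select minimum 16 at index 1, swap -> [3, 16, 22, 24, 24]
Pass 3: Select minimum 22 at index 2, swap -> [3, 16, 22, 24, 24]


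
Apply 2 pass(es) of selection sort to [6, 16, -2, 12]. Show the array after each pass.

Pass 1: Select minimum -2 at index 2, swap -> [-2, 16, 6, 12]
Pass 2: Select minimum 6 at index 2, swap -> [-2, 6, 16, 12]


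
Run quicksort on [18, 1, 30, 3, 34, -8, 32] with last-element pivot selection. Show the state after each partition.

Partition 1: pivot=32 at index 5 -> [18, 1, 30, 3, -8, 32, 34]
Partition 2: pivot=-8 at index 0 -> [-8, 1, 30, 3, 18, 32, 34]
Partition 3: pivot=18 at index 3 -> [-8, 1, 3, 18, 30, 32, 34]
Partition 4: pivot=3 at index 2 -> [-8, 1, 3, 18, 30, 32, 34]


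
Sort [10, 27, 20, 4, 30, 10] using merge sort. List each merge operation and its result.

Divide and conquer:
  Merge [27] + [20] -> [20, 27]
  Merge [10] + [20, 27] -> [10, 20, 27]
  Merge [30] + [10] -> [10, 30]
  Merge [4] + [10, 30] -> [4, 10, 30]
  Merge [10, 20, 27] + [4, 10, 30] -> [4, 10, 10, 20, 27, 30]


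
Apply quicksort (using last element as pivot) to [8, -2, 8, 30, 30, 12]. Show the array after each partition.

Partition 1: pivot=12 at index 3 -> [8, -2, 8, 12, 30, 30]
Partition 2: pivot=8 at index 2 -> [8, -2, 8, 12, 30, 30]
Partition 3: pivot=-2 at index 0 -> [-2, 8, 8, 12, 30, 30]
Partition 4: pivot=30 at index 5 -> [-2, 8, 8, 12, 30, 30]


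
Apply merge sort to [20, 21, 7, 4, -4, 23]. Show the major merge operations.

Divide and conquer:
  Merge [21] + [7] -> [7, 21]
  Merge [20] + [7, 21] -> [7, 20, 21]
  Merge [-4] + [23] -> [-4, 23]
  Merge [4] + [-4, 23] -> [-4, 4, 23]
  Merge [7, 20, 21] + [-4, 4, 23] -> [-4, 4, 7, 20, 21, 23]


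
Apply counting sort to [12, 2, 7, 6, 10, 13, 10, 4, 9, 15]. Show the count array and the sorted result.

Count array: [0, 0, 1, 0, 1, 0, 1, 1, 0, 1, 2, 0, 1, 1, 0, 1]
(count[i] = number of elements equal to i)
Cumulative count: [0, 0, 1, 1, 2, 2, 3, 4, 4, 5, 7, 7, 8, 9, 9, 10]
Sorted: [2, 4, 6, 7, 9, 10, 10, 12, 13, 15]


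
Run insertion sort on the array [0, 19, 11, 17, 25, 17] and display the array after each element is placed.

First element 0 is already 'sorted'
Insert 19: shifted 0 elements -> [0, 19, 11, 17, 25, 17]
Insert 11: shifted 1 elements -> [0, 11, 19, 17, 25, 17]
Insert 17: shifted 1 elements -> [0, 11, 17, 19, 25, 17]
Insert 25: shifted 0 elements -> [0, 11, 17, 19, 25, 17]
Insert 17: shifted 2 elements -> [0, 11, 17, 17, 19, 25]


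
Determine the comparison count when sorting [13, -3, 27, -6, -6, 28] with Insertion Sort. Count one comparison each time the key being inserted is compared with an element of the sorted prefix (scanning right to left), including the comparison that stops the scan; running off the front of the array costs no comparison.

Insert -3: 13 > -3 (shift), reached front = 1 comparison(s) -> [-3, 13, 27, -6, -6, 28]
Insert 27: 13 <= 27 (stop) = 1 comparison(s) -> [-3, 13, 27, -6, -6, 28]
Insert -6: 27 > -6 (shift), 13 > -6 (shift), -3 > -6 (shift), reached front = 3 comparison(s) -> [-6, -3, 13, 27, -6, 28]
Insert -6: 27 > -6 (shift), 13 > -6 (shift), -3 > -6 (shift), -6 <= -6 (stop) = 4 comparison(s) -> [-6, -6, -3, 13, 27, 28]
Insert 28: 27 <= 28 (stop) = 1 comparison(s) -> [-6, -6, -3, 13, 27, 28]
Total comparisons: 1 + 1 + 3 + 4 + 1 = 10


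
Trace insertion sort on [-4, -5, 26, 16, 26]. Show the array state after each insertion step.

First element -4 is already 'sorted'
Insert -5: shifted 1 elements -> [-5, -4, 26, 16, 26]
Insert 26: shifted 0 elements -> [-5, -4, 26, 16, 26]
Insert 16: shifted 1 elements -> [-5, -4, 16, 26, 26]
Insert 26: shifted 0 elements -> [-5, -4, 16, 26, 26]


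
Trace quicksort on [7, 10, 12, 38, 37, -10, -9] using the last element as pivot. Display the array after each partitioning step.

Partition 1: pivot=-9 at index 1 -> [-10, -9, 12, 38, 37, 7, 10]
Partition 2: pivot=10 at index 3 -> [-10, -9, 7, 10, 37, 12, 38]
Partition 3: pivot=38 at index 6 -> [-10, -9, 7, 10, 37, 12, 38]
Partition 4: pivot=12 at index 4 -> [-10, -9, 7, 10, 12, 37, 38]


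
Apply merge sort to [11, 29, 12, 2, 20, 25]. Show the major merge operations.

Divide and conquer:
  Merge [29] + [12] -> [12, 29]
  Merge [11] + [12, 29] -> [11, 12, 29]
  Merge [20] + [25] -> [20, 25]
  Merge [2] + [20, 25] -> [2, 20, 25]
  Merge [11, 12, 29] + [2, 20, 25] -> [2, 11, 12, 20, 25, 29]


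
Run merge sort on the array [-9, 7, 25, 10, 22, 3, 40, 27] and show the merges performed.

Divide and conquer:
  Merge [-9] + [7] -> [-9, 7]
  Merge [25] + [10] -> [10, 25]
  Merge [-9, 7] + [10, 25] -> [-9, 7, 10, 25]
  Merge [22] + [3] -> [3, 22]
  Merge [40] + [27] -> [27, 40]
  Merge [3, 22] + [27, 40] -> [3, 22, 27, 40]
  Merge [-9, 7, 10, 25] + [3, 22, 27, 40] -> [-9, 3, 7, 10, 22, 25, 27, 40]


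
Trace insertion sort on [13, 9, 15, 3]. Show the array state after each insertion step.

First element 13 is already 'sorted'
Insert 9: shifted 1 elements -> [9, 13, 15, 3]
Insert 15: shifted 0 elements -> [9, 13, 15, 3]
Insert 3: shifted 3 elements -> [3, 9, 13, 15]


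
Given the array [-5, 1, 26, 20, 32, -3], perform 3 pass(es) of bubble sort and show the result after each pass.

After pass 1: [-5, 1, 20, 26, -3, 32] (2 swaps)
After pass 2: [-5, 1, 20, -3, 26, 32] (1 swaps)
After pass 3: [-5, 1, -3, 20, 26, 32] (1 swaps)
Total swaps: 4


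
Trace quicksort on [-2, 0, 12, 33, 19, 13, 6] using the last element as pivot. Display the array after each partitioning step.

Partition 1: pivot=6 at index 2 -> [-2, 0, 6, 33, 19, 13, 12]
Partition 2: pivot=0 at index 1 -> [-2, 0, 6, 33, 19, 13, 12]
Partition 3: pivot=12 at index 3 -> [-2, 0, 6, 12, 19, 13, 33]
Partition 4: pivot=33 at index 6 -> [-2, 0, 6, 12, 19, 13, 33]
Partition 5: pivot=13 at index 4 -> [-2, 0, 6, 12, 13, 19, 33]


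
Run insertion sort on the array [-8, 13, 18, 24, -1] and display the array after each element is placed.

First element -8 is already 'sorted'
Insert 13: shifted 0 elements -> [-8, 13, 18, 24, -1]
Insert 18: shifted 0 elements -> [-8, 13, 18, 24, -1]
Insert 24: shifted 0 elements -> [-8, 13, 18, 24, -1]
Insert -1: shifted 3 elements -> [-8, -1, 13, 18, 24]


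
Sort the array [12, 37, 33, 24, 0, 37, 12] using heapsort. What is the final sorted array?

Build heap: [37, 24, 37, 12, 0, 33, 12]
Extract 37: [37, 24, 33, 12, 0, 12, 37]
Extract 37: [33, 24, 12, 12, 0, 37, 37]
Extract 33: [24, 12, 12, 0, 33, 37, 37]
Extract 24: [12, 0, 12, 24, 33, 37, 37]
Extract 12: [12, 0, 12, 24, 33, 37, 37]
Extract 12: [0, 12, 12, 24, 33, 37, 37]


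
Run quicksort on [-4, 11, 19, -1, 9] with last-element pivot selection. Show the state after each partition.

Partition 1: pivot=9 at index 2 -> [-4, -1, 9, 11, 19]
Partition 2: pivot=-1 at index 1 -> [-4, -1, 9, 11, 19]
Partition 3: pivot=19 at index 4 -> [-4, -1, 9, 11, 19]


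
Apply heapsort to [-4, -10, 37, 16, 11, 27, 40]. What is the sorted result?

Build heap: [40, 16, 37, -10, 11, 27, -4]
Extract 40: [37, 16, 27, -10, 11, -4, 40]
Extract 37: [27, 16, -4, -10, 11, 37, 40]
Extract 27: [16, 11, -4, -10, 27, 37, 40]
Extract 16: [11, -10, -4, 16, 27, 37, 40]
Extract 11: [-4, -10, 11, 16, 27, 37, 40]
Extract -4: [-10, -4, 11, 16, 27, 37, 40]


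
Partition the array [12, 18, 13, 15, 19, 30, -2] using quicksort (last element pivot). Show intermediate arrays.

Partition 1: pivot=-2 at index 0 -> [-2, 18, 13, 15, 19, 30, 12]
Partition 2: pivot=12 at index 1 -> [-2, 12, 13, 15, 19, 30, 18]
Partition 3: pivot=18 at index 4 -> [-2, 12, 13, 15, 18, 30, 19]
Partition 4: pivot=15 at index 3 -> [-2, 12, 13, 15, 18, 30, 19]
Partition 5: pivot=19 at index 5 -> [-2, 12, 13, 15, 18, 19, 30]


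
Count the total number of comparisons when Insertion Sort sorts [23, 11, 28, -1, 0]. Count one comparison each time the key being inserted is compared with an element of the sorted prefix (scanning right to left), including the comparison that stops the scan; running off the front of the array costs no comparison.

Insert 11: 23 > 11 (shift), reached front = 1 comparison(s) -> [11, 23, 28, -1, 0]
Insert 28: 23 <= 28 (stop) = 1 comparison(s) -> [11, 23, 28, -1, 0]
Insert -1: 28 > -1 (shift), 23 > -1 (shift), 11 > -1 (shift), reached front = 3 comparison(s) -> [-1, 11, 23, 28, 0]
Insert 0: 28 > 0 (shift), 23 > 0 (shift), 11 > 0 (shift), -1 <= 0 (stop) = 4 comparison(s) -> [-1, 0, 11, 23, 28]
Total comparisons: 1 + 1 + 3 + 4 = 9


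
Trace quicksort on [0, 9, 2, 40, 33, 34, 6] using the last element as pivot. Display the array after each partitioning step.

Partition 1: pivot=6 at index 2 -> [0, 2, 6, 40, 33, 34, 9]
Partition 2: pivot=2 at index 1 -> [0, 2, 6, 40, 33, 34, 9]
Partition 3: pivot=9 at index 3 -> [0, 2, 6, 9, 33, 34, 40]
Partition 4: pivot=40 at index 6 -> [0, 2, 6, 9, 33, 34, 40]
Partition 5: pivot=34 at index 5 -> [0, 2, 6, 9, 33, 34, 40]


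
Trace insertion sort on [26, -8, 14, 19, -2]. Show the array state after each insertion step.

First element 26 is already 'sorted'
Insert -8: shifted 1 elements -> [-8, 26, 14, 19, -2]
Insert 14: shifted 1 elements -> [-8, 14, 26, 19, -2]
Insert 19: shifted 1 elements -> [-8, 14, 19, 26, -2]
Insert -2: shifted 3 elements -> [-8, -2, 14, 19, 26]


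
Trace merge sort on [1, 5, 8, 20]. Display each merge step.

Divide and conquer:
  Merge [1] + [5] -> [1, 5]
  Merge [8] + [20] -> [8, 20]
  Merge [1, 5] + [8, 20] -> [1, 5, 8, 20]


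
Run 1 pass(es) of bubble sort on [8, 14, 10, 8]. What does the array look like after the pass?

After pass 1: [8, 10, 8, 14] (2 swaps)
Total swaps: 2


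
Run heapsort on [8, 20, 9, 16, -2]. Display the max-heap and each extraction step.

Build heap: [20, 16, 9, 8, -2]
Extract 20: [16, 8, 9, -2, 20]
Extract 16: [9, 8, -2, 16, 20]
Extract 9: [8, -2, 9, 16, 20]
Extract 8: [-2, 8, 9, 16, 20]


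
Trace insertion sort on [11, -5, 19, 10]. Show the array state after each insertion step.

First element 11 is already 'sorted'
Insert -5: shifted 1 elements -> [-5, 11, 19, 10]
Insert 19: shifted 0 elements -> [-5, 11, 19, 10]
Insert 10: shifted 2 elements -> [-5, 10, 11, 19]


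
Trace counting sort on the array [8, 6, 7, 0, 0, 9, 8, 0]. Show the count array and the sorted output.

Count array: [3, 0, 0, 0, 0, 0, 1, 1, 2, 1]
(count[i] = number of elements equal to i)
Cumulative count: [3, 3, 3, 3, 3, 3, 4, 5, 7, 8]
Sorted: [0, 0, 0, 6, 7, 8, 8, 9]


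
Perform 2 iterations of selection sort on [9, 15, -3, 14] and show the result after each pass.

Pass 1: Select minimum -3 at index 2, swap -> [-3, 15, 9, 14]
Pass 2: Select minimum 9 at index 2, swap -> [-3, 9, 15, 14]


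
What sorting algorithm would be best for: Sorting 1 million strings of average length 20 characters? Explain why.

Best choice: MSD radix sort or Mergesort
Reason: MSD radix sort is a non-comparison sort that buckets the strings by successive character positions, running in time proportional to the total number of characters examined rather than O(n log n) string comparisons; mergesort is a stable O(n log n)-comparison alternative that works for arbitrary variable-length keys


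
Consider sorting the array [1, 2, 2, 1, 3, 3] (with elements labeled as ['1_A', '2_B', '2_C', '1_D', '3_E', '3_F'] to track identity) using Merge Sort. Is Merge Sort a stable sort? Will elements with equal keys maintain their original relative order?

Trace Merge Sort on the labeled array (the key is the number; the letter only tracks identity):
  Merge [2_B] + [2_C] -> [2_B, 2_C]
  Merge [1_A] + [2_B, 2_C] -> [1_A, 2_B, 2_C]
  Merge [3_E] + [3_F] -> [3_E, 3_F]
  Merge [1_D] + [3_E, 3_F] -> [1_D, 3_E, 3_F]
  Merge [1_A, 2_B, 2_C] + [1_D, 3_E, 3_F] -> [1_A, 1_D, 2_B, 2_C, 3_E, 3_F]
Final order: [1_A, 1_D, 2_B, 2_C, 3_E, 3_F]
Equal keys:
  value 1: originally 1_A, 1_D; after sorting 1_A, 1_D -> order preserved
  value 2: originally 2_B, 2_C; after sorting 2_B, 2_C -> order preserved
  value 3: originally 3_E, 3_F; after sorting 3_E, 3_F -> order preserved
All equal keys kept their original relative order. Merge Sort is stable: when the heads of the two halves are equal the merge takes from the left half first.
Answer: Stable


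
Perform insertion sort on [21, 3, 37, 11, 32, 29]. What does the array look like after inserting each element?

First element 21 is already 'sorted'
Insert 3: shifted 1 elements -> [3, 21, 37, 11, 32, 29]
Insert 37: shifted 0 elements -> [3, 21, 37, 11, 32, 29]
Insert 11: shifted 2 elements -> [3, 11, 21, 37, 32, 29]
Insert 32: shifted 1 elements -> [3, 11, 21, 32, 37, 29]
Insert 29: shifted 2 elements -> [3, 11, 21, 29, 32, 37]


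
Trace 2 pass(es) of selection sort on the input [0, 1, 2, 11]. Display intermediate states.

Pass 1: Select minimum 0 at index 0, swap -> [0, 1, 2, 11]
Pass 2: Select minimum 1 at index 1, swap -> [0, 1, 2, 11]


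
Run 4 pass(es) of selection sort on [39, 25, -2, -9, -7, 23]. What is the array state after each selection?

Pass 1: Select minimum -9 at index 3, swap -> [-9, 25, -2, 39, -7, 23]
Pass 2: Select minimum -7 at index 4, swap -> [-9, -7, -2, 39, 25, 23]
Pass 3: Select minimum -2 at index 2, swap -> [-9, -7, -2, 39, 25, 23]
Pass 4: Select minimum 23 at index 5, swap -> [-9, -7, -2, 23, 25, 39]


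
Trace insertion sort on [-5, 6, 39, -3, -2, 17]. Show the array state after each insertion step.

First element -5 is already 'sorted'
Insert 6: shifted 0 elements -> [-5, 6, 39, -3, -2, 17]
Insert 39: shifted 0 elements -> [-5, 6, 39, -3, -2, 17]
Insert -3: shifted 2 elements -> [-5, -3, 6, 39, -2, 17]
Insert -2: shifted 2 elements -> [-5, -3, -2, 6, 39, 17]
Insert 17: shifted 1 elements -> [-5, -3, -2, 6, 17, 39]


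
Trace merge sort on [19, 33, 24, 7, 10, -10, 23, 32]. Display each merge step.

Divide and conquer:
  Merge [19] + [33] -> [19, 33]
  Merge [24] + [7] -> [7, 24]
  Merge [19, 33] + [7, 24] -> [7, 19, 24, 33]
  Merge [10] + [-10] -> [-10, 10]
  Merge [23] + [32] -> [23, 32]
  Merge [-10, 10] + [23, 32] -> [-10, 10, 23, 32]
  Merge [7, 19, 24, 33] + [-10, 10, 23, 32] -> [-10, 7, 10, 19, 23, 24, 32, 33]


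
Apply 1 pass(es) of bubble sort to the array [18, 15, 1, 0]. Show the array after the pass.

After pass 1: [15, 1, 0, 18] (3 swaps)
Total swaps: 3


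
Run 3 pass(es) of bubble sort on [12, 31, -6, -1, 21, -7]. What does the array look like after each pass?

After pass 1: [12, -6, -1, 21, -7, 31] (4 swaps)
After pass 2: [-6, -1, 12, -7, 21, 31] (3 swaps)
After pass 3: [-6, -1, -7, 12, 21, 31] (1 swaps)
Total swaps: 8


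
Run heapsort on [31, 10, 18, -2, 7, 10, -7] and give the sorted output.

Build heap: [31, 10, 18, -2, 7, 10, -7]
Extract 31: [18, 10, 10, -2, 7, -7, 31]
Extract 18: [10, 7, 10, -2, -7, 18, 31]
Extract 10: [10, 7, -7, -2, 10, 18, 31]
Extract 10: [7, -2, -7, 10, 10, 18, 31]
Extract 7: [-2, -7, 7, 10, 10, 18, 31]
Extract -2: [-7, -2, 7, 10, 10, 18, 31]


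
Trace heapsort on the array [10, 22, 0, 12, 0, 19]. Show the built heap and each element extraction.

Build heap: [22, 12, 19, 10, 0, 0]
Extract 22: [19, 12, 0, 10, 0, 22]
Extract 19: [12, 10, 0, 0, 19, 22]
Extract 12: [10, 0, 0, 12, 19, 22]
Extract 10: [0, 0, 10, 12, 19, 22]
Extract 0: [0, 0, 10, 12, 19, 22]


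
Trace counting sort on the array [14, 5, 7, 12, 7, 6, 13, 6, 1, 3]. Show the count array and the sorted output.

Count array: [0, 1, 0, 1, 0, 1, 2, 2, 0, 0, 0, 0, 1, 1, 1]
(count[i] = number of elements equal to i)
Cumulative count: [0, 1, 1, 2, 2, 3, 5, 7, 7, 7, 7, 7, 8, 9, 10]
Sorted: [1, 3, 5, 6, 6, 7, 7, 12, 13, 14]


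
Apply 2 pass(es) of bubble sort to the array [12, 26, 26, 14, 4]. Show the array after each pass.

After pass 1: [12, 26, 14, 4, 26] (2 swaps)
After pass 2: [12, 14, 4, 26, 26] (2 swaps)
Total swaps: 4


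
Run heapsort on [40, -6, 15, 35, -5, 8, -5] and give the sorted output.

Build heap: [40, 35, 15, -6, -5, 8, -5]
Extract 40: [35, -5, 15, -6, -5, 8, 40]
Extract 35: [15, -5, 8, -6, -5, 35, 40]
Extract 15: [8, -5, -5, -6, 15, 35, 40]
Extract 8: [-5, -6, -5, 8, 15, 35, 40]
Extract -5: [-5, -6, -5, 8, 15, 35, 40]
Extract -5: [-6, -5, -5, 8, 15, 35, 40]


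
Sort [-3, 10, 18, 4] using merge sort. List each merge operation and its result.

Divide and conquer:
  Merge [-3] + [10] -> [-3, 10]
  Merge [18] + [4] -> [4, 18]
  Merge [-3, 10] + [4, 18] -> [-3, 4, 10, 18]


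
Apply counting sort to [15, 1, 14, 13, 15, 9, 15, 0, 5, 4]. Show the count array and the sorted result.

Count array: [1, 1, 0, 0, 1, 1, 0, 0, 0, 1, 0, 0, 0, 1, 1, 3]
(count[i] = number of elements equal to i)
Cumulative count: [1, 2, 2, 2, 3, 4, 4, 4, 4, 5, 5, 5, 5, 6, 7, 10]
Sorted: [0, 1, 4, 5, 9, 13, 14, 15, 15, 15]


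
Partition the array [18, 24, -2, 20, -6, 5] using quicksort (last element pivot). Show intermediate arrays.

Partition 1: pivot=5 at index 2 -> [-2, -6, 5, 20, 24, 18]
Partition 2: pivot=-6 at index 0 -> [-6, -2, 5, 20, 24, 18]
Partition 3: pivot=18 at index 3 -> [-6, -2, 5, 18, 24, 20]
Partition 4: pivot=20 at index 4 -> [-6, -2, 5, 18, 20, 24]


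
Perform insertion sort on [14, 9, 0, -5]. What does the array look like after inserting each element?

First element 14 is already 'sorted'
Insert 9: shifted 1 elements -> [9, 14, 0, -5]
Insert 0: shifted 2 elements -> [0, 9, 14, -5]
Insert -5: shifted 3 elements -> [-5, 0, 9, 14]


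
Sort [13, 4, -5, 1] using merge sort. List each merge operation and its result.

Divide and conquer:
  Merge [13] + [4] -> [4, 13]
  Merge [-5] + [1] -> [-5, 1]
  Merge [4, 13] + [-5, 1] -> [-5, 1, 4, 13]


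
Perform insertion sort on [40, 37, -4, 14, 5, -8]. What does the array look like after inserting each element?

First element 40 is already 'sorted'
Insert 37: shifted 1 elements -> [37, 40, -4, 14, 5, -8]
Insert -4: shifted 2 elements -> [-4, 37, 40, 14, 5, -8]
Insert 14: shifted 2 elements -> [-4, 14, 37, 40, 5, -8]
Insert 5: shifted 3 elements -> [-4, 5, 14, 37, 40, -8]
Insert -8: shifted 5 elements -> [-8, -4, 5, 14, 37, 40]


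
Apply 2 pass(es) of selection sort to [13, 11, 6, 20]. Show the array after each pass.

Pass 1: Select minimum 6 at index 2, swap -> [6, 11, 13, 20]
Pass 2: Select minimum 11 at index 1, swap -> [6, 11, 13, 20]


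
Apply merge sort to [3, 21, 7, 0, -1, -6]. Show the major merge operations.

Divide and conquer:
  Merge [21] + [7] -> [7, 21]
  Merge [3] + [7, 21] -> [3, 7, 21]
  Merge [-1] + [-6] -> [-6, -1]
  Merge [0] + [-6, -1] -> [-6, -1, 0]
  Merge [3, 7, 21] + [-6, -1, 0] -> [-6, -1, 0, 3, 7, 21]


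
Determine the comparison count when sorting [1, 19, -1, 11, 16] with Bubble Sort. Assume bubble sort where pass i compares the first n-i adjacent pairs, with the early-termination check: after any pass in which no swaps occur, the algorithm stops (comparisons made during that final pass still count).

Pass 1: compare adjacent pairs (0,1)..(3,4) = 4 comparison(s), 3 swap(s) -> [1, -1, 11, 16, 19]
Pass 2: compare adjacent pairs (0,1)..(2,3) = 3 comparison(s), 1 swap(s) -> [-1, 1, 11, 16, 19]
Pass 3: compare adjacent pairs (0,1)..(1,2) = 2 comparison(s), 0 swap(s) -> [-1, 1, 11, 16, 19]
No swaps in this pass, so bubble sort stops here.
Total comparisons: 4 + 3 + 2 = 9


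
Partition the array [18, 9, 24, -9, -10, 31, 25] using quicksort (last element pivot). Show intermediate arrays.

Partition 1: pivot=25 at index 5 -> [18, 9, 24, -9, -10, 25, 31]
Partition 2: pivot=-10 at index 0 -> [-10, 9, 24, -9, 18, 25, 31]
Partition 3: pivot=18 at index 3 -> [-10, 9, -9, 18, 24, 25, 31]
Partition 4: pivot=-9 at index 1 -> [-10, -9, 9, 18, 24, 25, 31]


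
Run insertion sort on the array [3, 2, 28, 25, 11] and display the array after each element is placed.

First element 3 is already 'sorted'
Insert 2: shifted 1 elements -> [2, 3, 28, 25, 11]
Insert 28: shifted 0 elements -> [2, 3, 28, 25, 11]
Insert 25: shifted 1 elements -> [2, 3, 25, 28, 11]
Insert 11: shifted 2 elements -> [2, 3, 11, 25, 28]


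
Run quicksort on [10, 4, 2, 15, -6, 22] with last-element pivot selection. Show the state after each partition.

Partition 1: pivot=22 at index 5 -> [10, 4, 2, 15, -6, 22]
Partition 2: pivot=-6 at index 0 -> [-6, 4, 2, 15, 10, 22]
Partition 3: pivot=10 at index 3 -> [-6, 4, 2, 10, 15, 22]
Partition 4: pivot=2 at index 1 -> [-6, 2, 4, 10, 15, 22]


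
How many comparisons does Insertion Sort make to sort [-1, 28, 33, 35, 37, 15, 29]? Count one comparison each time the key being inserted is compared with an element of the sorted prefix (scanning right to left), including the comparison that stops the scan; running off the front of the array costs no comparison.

Insert 28: -1 <= 28 (stop) = 1 comparison(s) -> [-1, 28, 33, 35, 37, 15, 29]
Insert 33: 28 <= 33 (stop) = 1 comparison(s) -> [-1, 28, 33, 35, 37, 15, 29]
Insert 35: 33 <= 35 (stop) = 1 comparison(s) -> [-1, 28, 33, 35, 37, 15, 29]
Insert 37: 35 <= 37 (stop) = 1 comparison(s) -> [-1, 28, 33, 35, 37, 15, 29]
Insert 15: 37 > 15 (shift), 35 > 15 (shift), 33 > 15 (shift), 28 > 15 (shift), -1 <= 15 (stop) = 5 comparison(s) -> [-1, 15, 28, 33, 35, 37, 29]
Insert 29: 37 > 29 (shift), 35 > 29 (shift), 33 > 29 (shift), 28 <= 29 (stop) = 4 comparison(s) -> [-1, 15, 28, 29, 33, 35, 37]
Total comparisons: 1 + 1 + 1 + 1 + 5 + 4 = 13


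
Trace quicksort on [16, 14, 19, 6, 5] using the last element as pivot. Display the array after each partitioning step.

Partition 1: pivot=5 at index 0 -> [5, 14, 19, 6, 16]
Partition 2: pivot=16 at index 3 -> [5, 14, 6, 16, 19]
Partition 3: pivot=6 at index 1 -> [5, 6, 14, 16, 19]


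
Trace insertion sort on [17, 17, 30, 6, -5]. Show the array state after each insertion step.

First element 17 is already 'sorted'
Insert 17: shifted 0 elements -> [17, 17, 30, 6, -5]
Insert 30: shifted 0 elements -> [17, 17, 30, 6, -5]
Insert 6: shifted 3 elements -> [6, 17, 17, 30, -5]
Insert -5: shifted 4 elements -> [-5, 6, 17, 17, 30]


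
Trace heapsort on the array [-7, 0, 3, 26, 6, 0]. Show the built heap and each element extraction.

Build heap: [26, 6, 3, 0, -7, 0]
Extract 26: [6, 0, 3, 0, -7, 26]
Extract 6: [3, 0, -7, 0, 6, 26]
Extract 3: [0, 0, -7, 3, 6, 26]
Extract 0: [0, -7, 0, 3, 6, 26]
Extract 0: [-7, 0, 0, 3, 6, 26]


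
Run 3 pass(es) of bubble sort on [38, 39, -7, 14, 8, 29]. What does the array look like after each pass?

After pass 1: [38, -7, 14, 8, 29, 39] (4 swaps)
After pass 2: [-7, 14, 8, 29, 38, 39] (4 swaps)
After pass 3: [-7, 8, 14, 29, 38, 39] (1 swaps)
Total swaps: 9


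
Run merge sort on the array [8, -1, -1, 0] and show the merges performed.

Divide and conquer:
  Merge [8] + [-1] -> [-1, 8]
  Merge [-1] + [0] -> [-1, 0]
  Merge [-1, 8] + [-1, 0] -> [-1, -1, 0, 8]


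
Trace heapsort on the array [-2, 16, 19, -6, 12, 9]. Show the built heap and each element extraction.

Build heap: [19, 16, 9, -6, 12, -2]
Extract 19: [16, 12, 9, -6, -2, 19]
Extract 16: [12, -2, 9, -6, 16, 19]
Extract 12: [9, -2, -6, 12, 16, 19]
Extract 9: [-2, -6, 9, 12, 16, 19]
Extract -2: [-6, -2, 9, 12, 16, 19]


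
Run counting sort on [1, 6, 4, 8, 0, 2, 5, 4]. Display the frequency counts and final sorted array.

Count array: [1, 1, 1, 0, 2, 1, 1, 0, 1]
(count[i] = number of elements equal to i)
Cumulative count: [1, 2, 3, 3, 5, 6, 7, 7, 8]
Sorted: [0, 1, 2, 4, 4, 5, 6, 8]


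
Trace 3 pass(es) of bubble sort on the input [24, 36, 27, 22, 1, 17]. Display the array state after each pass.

After pass 1: [24, 27, 22, 1, 17, 36] (4 swaps)
After pass 2: [24, 22, 1, 17, 27, 36] (3 swaps)
After pass 3: [22, 1, 17, 24, 27, 36] (3 swaps)
Total swaps: 10


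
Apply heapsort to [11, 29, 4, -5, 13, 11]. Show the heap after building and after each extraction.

Build heap: [29, 13, 11, -5, 11, 4]
Extract 29: [13, 11, 11, -5, 4, 29]
Extract 13: [11, 4, 11, -5, 13, 29]
Extract 11: [11, 4, -5, 11, 13, 29]
Extract 11: [4, -5, 11, 11, 13, 29]
Extract 4: [-5, 4, 11, 11, 13, 29]


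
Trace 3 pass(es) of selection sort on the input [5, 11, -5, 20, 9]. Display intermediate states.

Pass 1: Select minimum -5 at index 2, swap -> [-5, 11, 5, 20, 9]
Pass 2: Select minimum 5 at index 2, swap -> [-5, 5, 11, 20, 9]
Pass 3: Select minimum 9 at index 4, swap -> [-5, 5, 9, 20, 11]


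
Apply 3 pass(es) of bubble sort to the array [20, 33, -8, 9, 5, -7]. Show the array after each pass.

After pass 1: [20, -8, 9, 5, -7, 33] (4 swaps)
After pass 2: [-8, 9, 5, -7, 20, 33] (4 swaps)
After pass 3: [-8, 5, -7, 9, 20, 33] (2 swaps)
Total swaps: 10


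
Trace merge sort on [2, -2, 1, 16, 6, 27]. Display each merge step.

Divide and conquer:
  Merge [-2] + [1] -> [-2, 1]
  Merge [2] + [-2, 1] -> [-2, 1, 2]
  Merge [6] + [27] -> [6, 27]
  Merge [16] + [6, 27] -> [6, 16, 27]
  Merge [-2, 1, 2] + [6, 16, 27] -> [-2, 1, 2, 6, 16, 27]


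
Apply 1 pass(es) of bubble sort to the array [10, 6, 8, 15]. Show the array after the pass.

After pass 1: [6, 8, 10, 15] (2 swaps)
Total swaps: 2


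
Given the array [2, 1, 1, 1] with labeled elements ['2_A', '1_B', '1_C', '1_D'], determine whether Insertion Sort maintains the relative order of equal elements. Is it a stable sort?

Trace Insertion Sort on the labeled array (the key is the number; the letter only tracks identity):
  Insert 1_B at index 0: [1_B, 2_A, 1_C, 1_D]
  Insert 1_C at index 1: [1_B, 1_C, 2_A, 1_D]
  Insert 1_D at index 2: [1_B, 1_C, 1_D, 2_A]
Final order: [1_B, 1_C, 1_D, 2_A]
Equal keys:
  value 1: originally 1_B, 1_C, 1_D; after sorting 1_B, 1_C, 1_D -> order preserved
All equal keys kept their original relative order. Insertion Sort is stable: elements are shifted only while they are strictly greater than the key, so a key is inserted after any equal elements already placed.
Answer: Stable


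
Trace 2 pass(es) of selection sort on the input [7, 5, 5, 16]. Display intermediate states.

Pass 1: Select minimum 5 at index 1, swap -> [5, 7, 5, 16]
Pass 2: Select minimum 5 at index 2, swap -> [5, 5, 7, 16]


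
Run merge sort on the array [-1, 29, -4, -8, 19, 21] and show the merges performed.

Divide and conquer:
  Merge [29] + [-4] -> [-4, 29]
  Merge [-1] + [-4, 29] -> [-4, -1, 29]
  Merge [19] + [21] -> [19, 21]
  Merge [-8] + [19, 21] -> [-8, 19, 21]
  Merge [-4, -1, 29] + [-8, 19, 21] -> [-8, -4, -1, 19, 21, 29]


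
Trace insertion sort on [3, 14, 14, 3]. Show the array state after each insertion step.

First element 3 is already 'sorted'
Insert 14: shifted 0 elements -> [3, 14, 14, 3]
Insert 14: shifted 0 elements -> [3, 14, 14, 3]
Insert 3: shifted 2 elements -> [3, 3, 14, 14]


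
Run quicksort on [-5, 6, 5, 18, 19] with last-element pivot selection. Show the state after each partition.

Partition 1: pivot=19 at index 4 -> [-5, 6, 5, 18, 19]
Partition 2: pivot=18 at index 3 -> [-5, 6, 5, 18, 19]
Partition 3: pivot=5 at index 1 -> [-5, 5, 6, 18, 19]


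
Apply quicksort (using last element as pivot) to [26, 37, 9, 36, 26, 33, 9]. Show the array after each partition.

Partition 1: pivot=9 at index 1 -> [9, 9, 26, 36, 26, 33, 37]
Partition 2: pivot=37 at index 6 -> [9, 9, 26, 36, 26, 33, 37]
Partition 3: pivot=33 at index 4 -> [9, 9, 26, 26, 33, 36, 37]
Partition 4: pivot=26 at index 3 -> [9, 9, 26, 26, 33, 36, 37]
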